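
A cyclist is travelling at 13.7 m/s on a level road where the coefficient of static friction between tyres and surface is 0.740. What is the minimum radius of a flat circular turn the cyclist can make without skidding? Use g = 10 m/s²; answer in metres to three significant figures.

At the limit, μ_s m g = m v²/r, so r_min = v²/(μ_s g) = (13.7)²/(0.740 × 10.0) = 187.7/7.400 = 25.36 m.

25.4 m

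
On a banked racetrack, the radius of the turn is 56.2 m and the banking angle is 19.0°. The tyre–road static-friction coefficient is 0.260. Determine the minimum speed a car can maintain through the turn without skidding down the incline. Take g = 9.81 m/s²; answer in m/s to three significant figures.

6.53 m/s

At the minimum speed, friction acts up the slope at its limiting value f = μN. Radially (horizontal, toward centre): N sinθ − μN cosθ = mv²/r. Vertically: N cosθ + μN sinθ = mg.
Dividing: v² = r g (sinθ − μcosθ)/(cosθ + μsinθ).
sinθ − μcosθ = 0.3256 − 0.260×0.9455 = 0.07973; cosθ + μsinθ = 0.9455 + 0.260×0.3256 = 1.030.
v² = 56.2 × 9.81 × 0.07973/1.030 = 42.67 m²/s², so v = 6.532 m/s.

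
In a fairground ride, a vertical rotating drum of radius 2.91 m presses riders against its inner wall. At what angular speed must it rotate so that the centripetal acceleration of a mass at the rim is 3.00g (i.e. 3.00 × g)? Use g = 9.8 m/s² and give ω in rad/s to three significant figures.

Centripetal acceleration a_c = ω²r. Setting ω²r = 3.00g:
ω = √(3.00g / r) = √(3.00 × 9.8 / 2.91) = √10.10 = 3.179 rad/s.

3.18 rad/s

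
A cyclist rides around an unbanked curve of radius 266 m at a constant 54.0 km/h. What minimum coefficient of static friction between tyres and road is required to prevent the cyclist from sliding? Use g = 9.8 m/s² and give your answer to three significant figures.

v = 54.0/3.6 = 15.00 m/s.
Friction provides the centripetal force: μ_s m g = m v²/r, so μ_s = v²/(g r) = (15.00)²/(9.8 × 266) = 225.0/2607 = 0.08631.

0.0863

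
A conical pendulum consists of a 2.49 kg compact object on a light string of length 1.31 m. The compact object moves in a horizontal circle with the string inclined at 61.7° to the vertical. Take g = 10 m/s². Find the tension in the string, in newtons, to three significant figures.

52.5 N

Vertically the bob has no acceleration, so T cosθ = mg.
T = mg/cosθ = 2.49 × 10.0 / cos 61.7° = 24.90/0.4741 = 52.52 N.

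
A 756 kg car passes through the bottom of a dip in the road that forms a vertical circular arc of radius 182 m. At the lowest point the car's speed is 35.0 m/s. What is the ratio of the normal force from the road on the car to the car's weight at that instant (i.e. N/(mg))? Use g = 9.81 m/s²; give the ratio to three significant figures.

At the bottom, N − mg = mv²/r, so N = m(v²/r + g) and N/(mg) = v²/(rg) + 1 = (35.0)²/(182 × 9.81) + 1 = 0.6861 + 1 = 1.686.

1.69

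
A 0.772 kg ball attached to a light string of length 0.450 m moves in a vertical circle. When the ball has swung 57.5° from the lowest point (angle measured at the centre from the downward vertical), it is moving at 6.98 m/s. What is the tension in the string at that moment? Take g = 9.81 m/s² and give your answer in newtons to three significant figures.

87.7 N

Take the radial direction toward the centre of the circle as positive. The component of the weight along the string toward the centre is −mg cos φ (φ measured from the bottom), so Newton's second law along the string gives T − mg cos φ = m v²/r.
cos 57.5° = 0.5373, so T = m(v²/r + g cos φ) = 0.772 × ((6.98)²/0.450 + 9.81 × 0.5373) = 0.772 × (108.3 + (5.271)) = 0.772 × 113.5 = 87.65 N.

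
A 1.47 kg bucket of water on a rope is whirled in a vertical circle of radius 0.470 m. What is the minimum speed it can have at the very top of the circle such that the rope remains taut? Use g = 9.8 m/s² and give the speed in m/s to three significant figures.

At the top, both weight mg and T point toward the centre: T + mg = mv²/r.
At minimum speed T → 0, so mg = mv_min²/r ⇒ v_min = √(g r) = √(9.8 × 0.470) = 2.146 m/s.

2.15 m/s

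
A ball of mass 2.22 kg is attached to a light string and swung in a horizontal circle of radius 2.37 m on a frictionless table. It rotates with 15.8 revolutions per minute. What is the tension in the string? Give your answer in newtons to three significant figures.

14.4 N

ω = 15.8 rev/min × 2π/60 = 1.655 rad/s, so v = ωr = 1.655 × 2.37 = 3.921 m/s.
The tension is the only horizontal force, so it supplies the full centripetal force: T = m v²/r = 2.22 × (3.921)²/2.37 = 2.22 × 15.38/2.37 = 14.40 N.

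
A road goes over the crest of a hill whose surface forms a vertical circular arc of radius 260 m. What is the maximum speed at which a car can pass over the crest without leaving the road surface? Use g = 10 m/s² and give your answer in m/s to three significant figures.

At the crest the centre of the circle is below the car, so the net downward (centripetal) force is mg − N = mv²/r.
The car leaves the road when N → 0, giving v_max = √(g r) = √(10.0 × 260) = 50.99 m/s.

51.0 m/s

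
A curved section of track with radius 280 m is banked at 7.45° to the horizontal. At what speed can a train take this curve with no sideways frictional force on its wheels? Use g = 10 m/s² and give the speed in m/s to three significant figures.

On a frictionless banked curve, N sinθ = mv²/r and N cosθ = mg, so tanθ = v²/(rg).
v = √(r g tanθ) = √(280 × 10.0 × tan 7.45°) = √(280 × 10.0 × 0.1308) = √366.1 = 19.13 m/s.

19.1 m/s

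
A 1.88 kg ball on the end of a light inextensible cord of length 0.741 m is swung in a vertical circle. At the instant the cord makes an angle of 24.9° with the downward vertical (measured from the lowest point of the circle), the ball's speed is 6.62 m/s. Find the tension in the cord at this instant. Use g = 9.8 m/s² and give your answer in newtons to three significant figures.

128 N

Take the radial direction toward the centre of the circle as positive. The component of the weight along the string toward the centre is −mg cos φ (φ measured from the bottom), so Newton's second law along the string gives T − mg cos φ = m v²/r.
cos 24.9° = 0.9070, so T = m(v²/r + g cos φ) = 1.88 × ((6.62)²/0.741 + 9.8 × 0.9070) = 1.88 × (59.14 + (8.889)) = 1.88 × 68.03 = 127.9 N.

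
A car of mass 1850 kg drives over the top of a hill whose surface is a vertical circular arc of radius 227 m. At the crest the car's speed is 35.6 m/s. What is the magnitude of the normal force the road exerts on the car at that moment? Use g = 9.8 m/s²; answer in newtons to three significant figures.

7800 N

At the crest the centripetal acceleration points downward (toward the centre of the arc), so mg − N = mv²/r.
N = m(g − v²/r) = 1850 × (9.8 − (35.6)²/227) = 1850 × (9.8 − 5.583) = 1850 × 4.217 = 7801 N.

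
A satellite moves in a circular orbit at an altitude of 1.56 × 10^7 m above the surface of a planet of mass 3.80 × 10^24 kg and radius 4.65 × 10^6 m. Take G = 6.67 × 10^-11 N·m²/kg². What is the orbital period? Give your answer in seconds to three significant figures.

36000 s

r = R + h = 4.65 × 10^6 + 1.56 × 10^7 = 2.025 × 10^7 m. Gravity provides the centripetal force: G M m / r² = m v² / r ⇒ v = √(GM/r) = 3538 m/s.
T = 2πr/v = 2π × 2.025 × 10^7 / 3538 = 35960 s.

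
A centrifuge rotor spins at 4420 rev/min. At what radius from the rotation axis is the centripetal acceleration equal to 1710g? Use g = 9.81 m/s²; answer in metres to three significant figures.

ω = 4420 rev/min × 2π/60 = 462.9 rad/s.
a_c = ω²r = 1710g ⇒ r = 1710 × 9.81 / (462.9)² = 16780/214200 = 0.07830 m.

0.0783 m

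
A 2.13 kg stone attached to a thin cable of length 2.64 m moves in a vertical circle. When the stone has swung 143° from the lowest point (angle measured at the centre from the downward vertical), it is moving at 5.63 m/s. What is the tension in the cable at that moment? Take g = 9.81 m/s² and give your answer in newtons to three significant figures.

Take the radial direction toward the centre of the circle as positive. The component of the weight along the string toward the centre is −mg cos φ (φ measured from the bottom), so Newton's second law along the string gives T − mg cos φ = m v²/r.
cos 143° = -0.7986, so T = m(v²/r + g cos φ) = 2.13 × ((5.63)²/2.64 + 9.81 × -0.7986) = 2.13 × (12.01 + (-7.835)) = 2.13 × 4.172 = 8.886 N.

8.89 N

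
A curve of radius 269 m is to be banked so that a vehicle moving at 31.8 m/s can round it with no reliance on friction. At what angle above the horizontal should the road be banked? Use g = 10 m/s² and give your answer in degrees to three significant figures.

20.6°

For a frictionless banked turn: horizontally N sinθ = mv²/r and vertically N cosθ = mg.
Dividing: tanθ = v²/(r g) = (31.8)²/(269 × 10.0) = 1011/2690 = 0.3759.
θ = arctan(0.3759) = 20.60°.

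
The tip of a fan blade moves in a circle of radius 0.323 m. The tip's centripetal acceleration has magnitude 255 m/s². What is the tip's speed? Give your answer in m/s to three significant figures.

a_c = v²/r ⇒ v = √(a_c · r) = √(255 × 0.323) = √82.36 = 9.076 m/s.

9.08 m/s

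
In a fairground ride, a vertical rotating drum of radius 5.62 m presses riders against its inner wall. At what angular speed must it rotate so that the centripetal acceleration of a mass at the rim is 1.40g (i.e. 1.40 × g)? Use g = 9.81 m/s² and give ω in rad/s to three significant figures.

1.56 rad/s

Centripetal acceleration a_c = ω²r. Setting ω²r = 1.40g:
ω = √(1.40g / r) = √(1.40 × 9.81 / 5.62) = √2.444 = 1.563 rad/s.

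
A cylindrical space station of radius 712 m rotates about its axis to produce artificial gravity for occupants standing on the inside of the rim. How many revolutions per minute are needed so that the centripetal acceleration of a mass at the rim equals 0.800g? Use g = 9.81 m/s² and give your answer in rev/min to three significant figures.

Require ω²r = 0.800g, so ω = √(0.800 × 9.81/712) = 0.1050 rad/s.
In rev/min: ω × 60/(2π) = 0.1050 × 60/(2π) = 1.003 rev/min.

1.00 rev/min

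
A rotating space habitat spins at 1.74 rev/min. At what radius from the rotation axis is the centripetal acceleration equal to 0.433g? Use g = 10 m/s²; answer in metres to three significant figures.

130 m

ω = 1.74 rev/min × 2π/60 = 0.1822 rad/s.
a_c = ω²r = 0.433g ⇒ r = 0.433 × 10.0 / (0.1822)² = 4.330/0.03320 = 130.4 m.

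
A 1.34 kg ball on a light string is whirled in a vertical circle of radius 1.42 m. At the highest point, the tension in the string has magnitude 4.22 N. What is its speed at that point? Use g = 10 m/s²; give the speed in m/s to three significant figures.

4.32 m/s

At the top, T + mg = mv²/r, so v = √(r(T/m + g)) = √(1.42 × (4.22/1.34 + 10.0)) = √(1.42 × 13.15) = √18.67 = 4.321 m/s.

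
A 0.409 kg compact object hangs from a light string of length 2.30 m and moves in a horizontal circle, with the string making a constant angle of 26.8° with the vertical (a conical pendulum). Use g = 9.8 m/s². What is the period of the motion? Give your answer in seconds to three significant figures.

r = L sinθ = 1.037 m. From T sinθ = mω²r and T cosθ = mg: tanθ = ω²r/g, so ω² = g tanθ / r = g/(L cosθ).
ω = √(g/(L cosθ)) = √(9.8/(2.30 × 0.8926)) = √4.774 = 2.185 rad/s.
Period = 2π/ω = 2.876 s.

2.88 s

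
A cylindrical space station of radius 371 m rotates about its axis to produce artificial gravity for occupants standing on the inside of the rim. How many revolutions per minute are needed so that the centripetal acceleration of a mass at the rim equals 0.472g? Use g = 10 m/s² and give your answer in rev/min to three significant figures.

Require ω²r = 0.472g, so ω = √(0.472 × 10.0/371) = 0.1128 rad/s.
In rev/min: ω × 60/(2π) = 0.1128 × 60/(2π) = 1.077 rev/min.

1.08 rev/min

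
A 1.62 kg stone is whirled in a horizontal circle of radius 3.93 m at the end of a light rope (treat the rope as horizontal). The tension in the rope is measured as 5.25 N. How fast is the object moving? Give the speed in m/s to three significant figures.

3.57 m/s

T = m v²/r ⇒ v = √(T r / m) = √(5.25 × 3.93 / 1.62) = √12.74 = 3.569 m/s.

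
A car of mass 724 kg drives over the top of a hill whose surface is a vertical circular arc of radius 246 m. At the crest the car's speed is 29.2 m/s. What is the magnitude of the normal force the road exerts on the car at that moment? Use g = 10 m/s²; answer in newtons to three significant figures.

At the crest the centripetal acceleration points downward (toward the centre of the arc), so mg − N = mv²/r.
N = m(g − v²/r) = 724 × (10.0 − (29.2)²/246) = 724 × (10.0 − 3.466) = 724 × 6.534 = 4731 N.

4730 N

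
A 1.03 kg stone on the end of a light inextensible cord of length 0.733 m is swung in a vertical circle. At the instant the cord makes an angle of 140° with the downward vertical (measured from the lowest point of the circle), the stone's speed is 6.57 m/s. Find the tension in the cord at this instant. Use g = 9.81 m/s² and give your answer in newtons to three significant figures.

Take the radial direction toward the centre of the circle as positive. The component of the weight along the string toward the centre is −mg cos φ (φ measured from the bottom), so Newton's second law along the string gives T − mg cos φ = m v²/r.
cos 140° = -0.7660, so T = m(v²/r + g cos φ) = 1.03 × ((6.57)²/0.733 + 9.81 × -0.7660) = 1.03 × (58.89 + (-7.515)) = 1.03 × 51.37 = 52.91 N.

52.9 N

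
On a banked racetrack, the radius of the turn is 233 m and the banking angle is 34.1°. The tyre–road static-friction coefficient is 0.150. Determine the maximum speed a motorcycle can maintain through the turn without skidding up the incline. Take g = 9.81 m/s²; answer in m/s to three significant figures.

At the maximum speed, friction acts down the slope at its limiting value f = μN. Radially (horizontal, toward centre): N sinθ + μN cosθ = mv²/r. Vertically: N cosθ − μN sinθ = mg.
Dividing: v² = r g (sinθ + μcosθ)/(cosθ − μsinθ).
sinθ + μcosθ = 0.5606 + 0.150×0.8281 = 0.6848; cosθ − μsinθ = 0.8281 − 0.150×0.5606 = 0.7440.
v² = 233 × 9.81 × 0.6848/0.7440 = 2104 m²/s², so v = 45.87 m/s.

45.9 m/s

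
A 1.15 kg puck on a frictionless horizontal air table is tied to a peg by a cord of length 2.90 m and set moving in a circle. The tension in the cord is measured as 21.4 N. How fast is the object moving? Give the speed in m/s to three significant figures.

7.35 m/s

T = m v²/r ⇒ v = √(T r / m) = √(21.4 × 2.90 / 1.15) = √53.97 = 7.346 m/s.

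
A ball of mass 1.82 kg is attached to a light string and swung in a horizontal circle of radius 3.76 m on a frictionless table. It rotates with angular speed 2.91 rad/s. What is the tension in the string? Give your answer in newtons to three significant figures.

v = ωr = 2.91 × 3.76 = 10.94 m/s.
The tension is the only horizontal force, so it supplies the full centripetal force: T = m v²/r = 1.82 × (10.94)²/3.76 = 1.82 × 119.7/3.76 = 57.95 N.

57.9 N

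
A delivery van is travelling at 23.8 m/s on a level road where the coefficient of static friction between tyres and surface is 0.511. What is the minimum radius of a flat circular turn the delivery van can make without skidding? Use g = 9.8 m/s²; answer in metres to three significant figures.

At the limit, μ_s m g = m v²/r, so r_min = v²/(μ_s g) = (23.8)²/(0.511 × 9.8) = 566.4/5.008 = 113.1 m.

113 m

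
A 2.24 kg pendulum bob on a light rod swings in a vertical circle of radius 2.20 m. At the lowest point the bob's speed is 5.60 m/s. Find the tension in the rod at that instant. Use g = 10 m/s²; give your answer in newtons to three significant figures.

At the lowest point, T points up (toward the centre) and the weight mg points down (away from the centre), so the net inward force is T − mg = mv²/r.
T = m(v²/r + g) = 2.24 × ((5.60)²/2.20 + 10.0) = 2.24 × (14.25 + 10.0) = 2.24 × 24.25 = 54.33 N.

54.3 N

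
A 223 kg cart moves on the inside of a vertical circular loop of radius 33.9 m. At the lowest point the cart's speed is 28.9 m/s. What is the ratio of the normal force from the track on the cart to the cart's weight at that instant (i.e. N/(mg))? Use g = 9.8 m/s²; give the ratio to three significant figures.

3.51

At the bottom, N − mg = mv²/r, so N = m(v²/r + g) and N/(mg) = v²/(rg) + 1 = (28.9)²/(33.9 × 9.8) + 1 = 2.514 + 1 = 3.514.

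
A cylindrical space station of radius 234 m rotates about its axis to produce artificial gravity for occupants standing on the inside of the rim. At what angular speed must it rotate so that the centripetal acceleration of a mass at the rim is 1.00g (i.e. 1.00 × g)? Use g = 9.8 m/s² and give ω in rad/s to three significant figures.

0.205 rad/s

Centripetal acceleration a_c = ω²r. Setting ω²r = 1.00g:
ω = √(1.00g / r) = √(1.00 × 9.8 / 234) = √0.04188 = 0.2046 rad/s.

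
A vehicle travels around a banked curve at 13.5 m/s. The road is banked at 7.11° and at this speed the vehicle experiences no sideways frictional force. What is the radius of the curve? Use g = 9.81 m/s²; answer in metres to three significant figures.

Frictionless banking: tanθ = v²/(rg), so r = v²/(g tanθ).
r = (13.5)²/(9.81 × tan 7.11°) = 182.2/(9.81 × 0.1247) = 182.2/1.224 = 148.9 m.

149 m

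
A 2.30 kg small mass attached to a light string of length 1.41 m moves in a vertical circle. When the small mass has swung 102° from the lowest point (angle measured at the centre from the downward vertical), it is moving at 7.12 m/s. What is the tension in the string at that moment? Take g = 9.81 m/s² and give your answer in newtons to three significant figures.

Take the radial direction toward the centre of the circle as positive. The component of the weight along the string toward the centre is −mg cos φ (φ measured from the bottom), so Newton's second law along the string gives T − mg cos φ = m v²/r.
cos 102° = -0.2079, so T = m(v²/r + g cos φ) = 2.30 × ((7.12)²/1.41 + 9.81 × -0.2079) = 2.30 × (35.95 + (-2.040)) = 2.30 × 33.91 = 78.00 N.

78.0 N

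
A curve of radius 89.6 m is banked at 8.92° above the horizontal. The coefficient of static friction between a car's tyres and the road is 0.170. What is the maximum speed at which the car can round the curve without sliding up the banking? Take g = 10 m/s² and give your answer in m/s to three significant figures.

At the maximum speed, friction acts down the slope at its limiting value f = μN. Radially (horizontal, toward centre): N sinθ + μN cosθ = mv²/r. Vertically: N cosθ − μN sinθ = mg.
Dividing: v² = r g (sinθ + μcosθ)/(cosθ − μsinθ).
sinθ + μcosθ = 0.1551 + 0.170×0.9879 = 0.3230; cosθ − μsinθ = 0.9879 − 0.170×0.1551 = 0.9615.
v² = 89.6 × 10.0 × 0.3230/0.9615 = 301.0 m²/s², so v = 17.35 m/s.

17.3 m/s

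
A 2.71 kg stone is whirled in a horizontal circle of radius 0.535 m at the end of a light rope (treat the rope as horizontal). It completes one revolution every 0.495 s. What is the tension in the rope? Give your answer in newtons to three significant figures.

234 N

v = 2πr/T = 2π × 0.535/0.495 = 6.791 m/s.
The tension is the only horizontal force, so it supplies the full centripetal force: T = m v²/r = 2.71 × (6.791)²/0.535 = 2.71 × 46.12/0.535 = 233.6 N.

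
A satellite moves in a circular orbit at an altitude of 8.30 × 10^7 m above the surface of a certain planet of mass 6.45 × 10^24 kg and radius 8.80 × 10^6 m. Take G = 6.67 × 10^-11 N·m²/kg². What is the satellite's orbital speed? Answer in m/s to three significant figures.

Orbital radius r = R + h = 8.80 × 10^6 + 8.30 × 10^7 = 9.180 × 10^7 m.
Gravity supplies the centripetal force: G M m / r² = m v² / r, so v = √(GM/r).
v = √(6.67 × 10^-11 × 6.45 × 10^24 / 9.180 × 10^7) = √(4.686 × 10^6) = 2165 m/s.

2160 m/s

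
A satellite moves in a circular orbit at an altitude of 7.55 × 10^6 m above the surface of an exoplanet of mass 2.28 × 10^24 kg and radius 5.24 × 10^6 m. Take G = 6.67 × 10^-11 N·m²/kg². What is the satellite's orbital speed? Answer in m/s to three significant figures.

Orbital radius r = R + h = 5.24 × 10^6 + 7.55 × 10^6 = 1.279 × 10^7 m.
Gravity supplies the centripetal force: G M m / r² = m v² / r, so v = √(GM/r).
v = √(6.67 × 10^-11 × 2.28 × 10^24 / 1.279 × 10^7) = √(1.189 × 10^7) = 3448 m/s.

3450 m/s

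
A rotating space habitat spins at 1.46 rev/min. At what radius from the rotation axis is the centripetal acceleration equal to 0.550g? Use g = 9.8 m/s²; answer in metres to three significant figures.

ω = 1.46 rev/min × 2π/60 = 0.1529 rad/s.
a_c = ω²r = 0.550g ⇒ r = 0.550 × 9.8 / (0.1529)² = 5.390/0.02338 = 230.6 m.

231 m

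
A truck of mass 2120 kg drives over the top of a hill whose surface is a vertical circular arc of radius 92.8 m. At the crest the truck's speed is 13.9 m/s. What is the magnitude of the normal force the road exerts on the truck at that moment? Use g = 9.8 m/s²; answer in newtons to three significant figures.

16400 N

At the crest the centripetal acceleration points downward (toward the centre of the arc), so mg − N = mv²/r.
N = m(g − v²/r) = 2120 × (9.8 − (13.9)²/92.8) = 2120 × (9.8 − 2.082) = 2120 × 7.718 = 16360 N.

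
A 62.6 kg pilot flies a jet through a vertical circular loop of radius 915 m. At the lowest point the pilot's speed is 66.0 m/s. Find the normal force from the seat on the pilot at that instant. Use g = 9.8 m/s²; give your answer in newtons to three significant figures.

911 N

At the lowest point, N points up (toward the centre) and the weight mg points down (away from the centre), so the net inward force is N − mg = mv²/r.
N = m(v²/r + g) = 62.6 × ((66.0)²/915 + 9.8) = 62.6 × (4.761 + 9.8) = 62.6 × 14.56 = 911.5 N.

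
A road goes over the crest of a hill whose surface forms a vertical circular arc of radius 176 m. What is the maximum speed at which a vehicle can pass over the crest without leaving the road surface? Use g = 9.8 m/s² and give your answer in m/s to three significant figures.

41.5 m/s

At the crest the centre of the circle is below the vehicle, so the net downward (centripetal) force is mg − N = mv²/r.
The vehicle leaves the road when N → 0, giving v_max = √(g r) = √(9.8 × 176) = 41.53 m/s.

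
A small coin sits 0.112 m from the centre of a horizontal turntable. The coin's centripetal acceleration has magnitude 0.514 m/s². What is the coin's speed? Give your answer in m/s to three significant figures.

0.240 m/s

a_c = v²/r ⇒ v = √(a_c · r) = √(0.514 × 0.112) = √0.05757 = 0.2399 m/s.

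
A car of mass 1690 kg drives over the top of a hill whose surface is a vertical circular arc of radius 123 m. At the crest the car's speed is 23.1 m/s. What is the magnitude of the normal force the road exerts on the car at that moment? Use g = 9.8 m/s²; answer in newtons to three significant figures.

At the crest the centripetal acceleration points downward (toward the centre of the arc), so mg − N = mv²/r.
N = m(g − v²/r) = 1690 × (9.8 − (23.1)²/123) = 1690 × (9.8 − 4.338) = 1690 × 5.462 = 9230 N.

9230 N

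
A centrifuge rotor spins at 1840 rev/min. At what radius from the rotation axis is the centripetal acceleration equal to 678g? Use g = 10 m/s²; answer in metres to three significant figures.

0.183 m

ω = 1840 rev/min × 2π/60 = 192.7 rad/s.
a_c = ω²r = 678g ⇒ r = 678 × 10.0 / (192.7)² = 6780/37130 = 0.1826 m.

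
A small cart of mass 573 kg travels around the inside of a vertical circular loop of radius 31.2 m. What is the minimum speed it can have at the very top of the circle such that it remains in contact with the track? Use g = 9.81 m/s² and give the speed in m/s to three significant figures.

At the top, both weight mg and N point toward the centre: N + mg = mv²/r.
At minimum speed N → 0, so mg = mv_min²/r ⇒ v_min = √(g r) = √(9.81 × 31.2) = 17.49 m/s.

17.5 m/s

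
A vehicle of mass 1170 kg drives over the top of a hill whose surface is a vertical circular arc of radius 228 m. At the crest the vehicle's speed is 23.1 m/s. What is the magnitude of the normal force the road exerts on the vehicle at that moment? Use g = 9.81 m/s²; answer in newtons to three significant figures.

8740 N

At the crest the centripetal acceleration points downward (toward the centre of the arc), so mg − N = mv²/r.
N = m(g − v²/r) = 1170 × (9.81 − (23.1)²/228) = 1170 × (9.81 − 2.340) = 1170 × 7.470 = 8739 N.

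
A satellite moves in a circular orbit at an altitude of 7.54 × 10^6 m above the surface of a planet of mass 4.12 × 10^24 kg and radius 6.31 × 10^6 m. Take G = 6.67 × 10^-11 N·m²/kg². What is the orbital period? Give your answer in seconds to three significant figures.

r = R + h = 6.31 × 10^6 + 7.54 × 10^6 = 1.385 × 10^7 m. Gravity provides the centripetal force: G M m / r² = m v² / r ⇒ v = √(GM/r) = 4454 m/s.
T = 2πr/v = 2π × 1.385 × 10^7 / 4454 = 19540 s.

19500 s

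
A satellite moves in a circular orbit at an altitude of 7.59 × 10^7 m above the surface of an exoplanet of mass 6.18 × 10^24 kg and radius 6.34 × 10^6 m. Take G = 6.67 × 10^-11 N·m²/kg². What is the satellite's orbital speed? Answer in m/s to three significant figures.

Orbital radius r = R + h = 6.34 × 10^6 + 7.59 × 10^7 = 8.224 × 10^7 m.
Gravity supplies the centripetal force: G M m / r² = m v² / r, so v = √(GM/r).
v = √(6.67 × 10^-11 × 6.18 × 10^24 / 8.224 × 10^7) = √(5.012 × 10^6) = 2239 m/s.

2240 m/s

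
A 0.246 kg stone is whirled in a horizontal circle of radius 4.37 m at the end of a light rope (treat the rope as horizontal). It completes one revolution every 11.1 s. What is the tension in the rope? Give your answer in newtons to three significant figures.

0.344 N

v = 2πr/T = 2π × 4.37/11.1 = 2.474 m/s.
The tension is the only horizontal force, so it supplies the full centripetal force: T = m v²/r = 0.246 × (2.474)²/4.37 = 0.246 × 6.119/4.37 = 0.3445 N.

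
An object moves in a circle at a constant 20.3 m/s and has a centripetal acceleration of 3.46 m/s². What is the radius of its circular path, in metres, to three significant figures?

a_c = v²/r ⇒ r = v²/a_c = (20.3)²/3.46 = 412.1/3.46 = 119.1 m.

119 m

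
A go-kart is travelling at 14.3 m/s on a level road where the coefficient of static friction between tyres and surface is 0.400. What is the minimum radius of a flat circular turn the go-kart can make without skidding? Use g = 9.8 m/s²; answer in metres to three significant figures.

At the limit, μ_s m g = m v²/r, so r_min = v²/(μ_s g) = (14.3)²/(0.400 × 9.8) = 204.5/3.920 = 52.17 m.

52.2 m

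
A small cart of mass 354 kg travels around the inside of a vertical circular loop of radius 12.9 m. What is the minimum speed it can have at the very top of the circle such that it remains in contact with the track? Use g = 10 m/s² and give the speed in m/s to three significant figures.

11.4 m/s

At the highest point the centre is directly below, so both the weight and N act inward: N + mg = mv²/r.
At minimum speed N → 0, so mg = mv_min²/r ⇒ v_min = √(g r) = √(10.0 × 12.9) = 11.36 m/s.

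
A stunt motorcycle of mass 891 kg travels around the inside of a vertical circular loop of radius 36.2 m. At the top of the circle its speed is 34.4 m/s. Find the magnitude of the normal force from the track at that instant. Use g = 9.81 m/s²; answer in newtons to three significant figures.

20400 N

At the top, both N and the weight mg point inward (toward the centre), so N + mg = mv²/r.
N = m(v²/r − g) = 891 × ((34.4)²/36.2 − 9.81) = 891 × (32.69 − 9.81) = 891 × 22.88 = 20390 N.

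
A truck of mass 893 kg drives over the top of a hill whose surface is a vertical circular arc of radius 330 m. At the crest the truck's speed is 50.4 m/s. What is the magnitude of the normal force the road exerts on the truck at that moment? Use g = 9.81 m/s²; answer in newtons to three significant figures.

1890 N

At the crest the centripetal acceleration points downward (toward the centre of the arc), so mg − N = mv²/r.
N = m(g − v²/r) = 893 × (9.81 − (50.4)²/330) = 893 × (9.81 − 7.697) = 893 × 2.113 = 1887 N.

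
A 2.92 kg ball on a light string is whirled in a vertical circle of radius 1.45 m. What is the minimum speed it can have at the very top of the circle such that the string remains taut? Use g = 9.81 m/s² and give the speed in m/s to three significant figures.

3.77 m/s

At the top, both weight mg and T point toward the centre: T + mg = mv²/r.
At minimum speed T → 0, so mg = mv_min²/r ⇒ v_min = √(g r) = √(9.81 × 1.45) = 3.772 m/s.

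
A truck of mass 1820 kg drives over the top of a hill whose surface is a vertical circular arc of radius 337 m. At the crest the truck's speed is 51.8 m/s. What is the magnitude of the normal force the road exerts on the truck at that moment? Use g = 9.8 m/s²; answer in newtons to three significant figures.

At the crest the centripetal acceleration points downward (toward the centre of the arc), so mg − N = mv²/r.
N = m(g − v²/r) = 1820 × (9.8 − (51.8)²/337) = 1820 × (9.8 − 7.962) = 1820 × 1.838 = 3345 N.

3340 N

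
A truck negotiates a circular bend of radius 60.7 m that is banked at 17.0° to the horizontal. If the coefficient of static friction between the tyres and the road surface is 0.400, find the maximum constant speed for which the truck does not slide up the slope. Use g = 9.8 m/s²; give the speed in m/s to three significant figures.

21.9 m/s

At the maximum speed, friction acts down the slope at its limiting value f = μN. Radially (horizontal, toward centre): N sinθ + μN cosθ = mv²/r. Vertically: N cosθ − μN sinθ = mg.
Dividing: v² = r g (sinθ + μcosθ)/(cosθ − μsinθ).
sinθ + μcosθ = 0.2924 + 0.400×0.9563 = 0.6749; cosθ − μsinθ = 0.9563 − 0.400×0.2924 = 0.8394.
v² = 60.7 × 9.8 × 0.6749/0.8394 = 478.3 m²/s², so v = 21.87 m/s.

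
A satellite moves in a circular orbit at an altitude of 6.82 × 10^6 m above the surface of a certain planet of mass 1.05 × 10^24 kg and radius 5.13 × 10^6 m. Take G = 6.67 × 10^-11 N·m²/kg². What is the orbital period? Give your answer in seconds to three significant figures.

r = R + h = 5.13 × 10^6 + 6.82 × 10^6 = 1.195 × 10^7 m. Gravity provides the centripetal force: G M m / r² = m v² / r ⇒ v = √(GM/r) = 2421 m/s.
T = 2πr/v = 2π × 1.195 × 10^7 / 2421 = 31020 s.

31000 s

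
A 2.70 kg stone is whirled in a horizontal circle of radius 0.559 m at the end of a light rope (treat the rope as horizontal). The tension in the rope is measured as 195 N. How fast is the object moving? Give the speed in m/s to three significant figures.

T = m v²/r ⇒ v = √(T r / m) = √(195 × 0.559 / 2.70) = √40.37 = 6.354 m/s.

6.35 m/s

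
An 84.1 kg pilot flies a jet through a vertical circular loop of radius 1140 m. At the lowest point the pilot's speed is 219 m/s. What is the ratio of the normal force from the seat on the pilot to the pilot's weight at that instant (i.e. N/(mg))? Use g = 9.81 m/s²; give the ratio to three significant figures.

5.29

At the bottom, N − mg = mv²/r, so N = m(v²/r + g) and N/(mg) = v²/(rg) + 1 = (219)²/(1140 × 9.81) + 1 = 4.289 + 1 = 5.289.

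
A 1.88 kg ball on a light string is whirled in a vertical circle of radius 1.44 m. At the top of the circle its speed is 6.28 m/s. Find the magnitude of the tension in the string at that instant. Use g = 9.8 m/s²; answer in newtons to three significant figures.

At the top, both T and the weight mg point inward (toward the centre), so T + mg = mv²/r.
T = m(v²/r − g) = 1.88 × ((6.28)²/1.44 − 9.8) = 1.88 × (27.39 − 9.8) = 1.88 × 17.59 = 33.07 N.

33.1 N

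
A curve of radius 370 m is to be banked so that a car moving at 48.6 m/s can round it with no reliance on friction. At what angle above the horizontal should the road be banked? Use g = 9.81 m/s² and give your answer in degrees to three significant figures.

33.1°

With no friction, the horizontal component of the normal force provides the centripetal force: N sinθ = mv²/r, while N cosθ = mg vertically.
Dividing: tanθ = v²/(r g) = (48.6)²/(370 × 9.81) = 2362/3630 = 0.6507.
θ = arctan(0.6507) = 33.05°.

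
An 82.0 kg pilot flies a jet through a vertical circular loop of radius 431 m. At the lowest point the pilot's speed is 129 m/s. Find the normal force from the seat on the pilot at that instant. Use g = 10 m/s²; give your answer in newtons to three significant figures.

At the lowest point, N points up (toward the centre) and the weight mg points down (away from the centre), so the net inward force is N − mg = mv²/r.
N = m(v²/r + g) = 82.0 × ((129)²/431 + 10.0) = 82.0 × (38.61 + 10.0) = 82.0 × 48.61 = 3986 N.

3990 N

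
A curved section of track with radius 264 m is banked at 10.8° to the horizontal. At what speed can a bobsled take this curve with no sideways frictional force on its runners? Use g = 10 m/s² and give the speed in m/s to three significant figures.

22.4 m/s

On a frictionless banked curve, N sinθ = mv²/r and N cosθ = mg, so tanθ = v²/(rg).
v = √(r g tanθ) = √(264 × 10.0 × tan 10.8°) = √(264 × 10.0 × 0.1908) = √503.6 = 22.44 m/s.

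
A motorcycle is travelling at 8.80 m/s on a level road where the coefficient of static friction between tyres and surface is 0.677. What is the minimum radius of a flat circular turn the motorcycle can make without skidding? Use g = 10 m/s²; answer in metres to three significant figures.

At the limit, μ_s m g = m v²/r, so r_min = v²/(μ_s g) = (8.80)²/(0.677 × 10.0) = 77.44/6.770 = 11.44 m.

11.4 m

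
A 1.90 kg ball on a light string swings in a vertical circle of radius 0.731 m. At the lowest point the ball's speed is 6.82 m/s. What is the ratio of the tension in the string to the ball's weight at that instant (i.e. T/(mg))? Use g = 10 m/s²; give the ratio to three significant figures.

At the bottom, T − mg = mv²/r, so T = m(v²/r + g) and T/(mg) = v²/(rg) + 1 = (6.82)²/(0.731 × 10.0) + 1 = 6.363 + 1 = 7.363.

7.36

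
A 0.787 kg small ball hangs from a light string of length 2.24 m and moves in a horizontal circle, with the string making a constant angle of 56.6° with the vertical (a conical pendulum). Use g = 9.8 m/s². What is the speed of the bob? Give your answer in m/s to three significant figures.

5.27 m/s

The radius of the circle is r = L sinθ = 2.24 × sin 56.6° = 1.870 m.
Horizontally T sinθ = mv²/r and vertically T cosθ = mg, so tanθ = v²/(rg).
v = √(r g tanθ) = √(1.870 × 9.8 × 1.517) = √27.79 = 5.272 m/s.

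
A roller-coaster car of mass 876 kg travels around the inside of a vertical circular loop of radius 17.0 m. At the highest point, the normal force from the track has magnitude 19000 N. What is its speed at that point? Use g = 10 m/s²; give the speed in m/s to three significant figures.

23.2 m/s

At the top, N + mg = mv²/r, so v = √(r(N/m + g)) = √(17.0 × (19000/876 + 10.0)) = √(17.0 × 31.69) = √538.7 = 23.21 m/s.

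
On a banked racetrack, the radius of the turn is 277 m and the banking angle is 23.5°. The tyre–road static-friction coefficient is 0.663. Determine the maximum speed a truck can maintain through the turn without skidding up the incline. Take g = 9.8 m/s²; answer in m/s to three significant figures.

At the maximum speed, friction acts down the slope at its limiting value f = μN. Radially (horizontal, toward centre): N sinθ + μN cosθ = mv²/r. Vertically: N cosθ − μN sinθ = mg.
Dividing: v² = r g (sinθ + μcosθ)/(cosθ − μsinθ).
sinθ + μcosθ = 0.3987 + 0.663×0.9171 = 1.007; cosθ − μsinθ = 0.9171 − 0.663×0.3987 = 0.6527.
v² = 277 × 9.8 × 1.007/0.6527 = 4187 m²/s², so v = 64.71 m/s.

64.7 m/s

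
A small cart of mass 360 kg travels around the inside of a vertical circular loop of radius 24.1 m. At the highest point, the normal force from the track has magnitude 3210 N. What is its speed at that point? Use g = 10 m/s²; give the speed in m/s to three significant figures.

21.4 m/s

At the top, N + mg = mv²/r, so v = √(r(N/m + g)) = √(24.1 × (3210/360 + 10.0)) = √(24.1 × 18.92) = √455.9 = 21.35 m/s.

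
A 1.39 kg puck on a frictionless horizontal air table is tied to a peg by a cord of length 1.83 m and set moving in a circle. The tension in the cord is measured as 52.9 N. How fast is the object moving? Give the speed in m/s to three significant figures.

T = m v²/r ⇒ v = √(T r / m) = √(52.9 × 1.83 / 1.39) = √69.65 = 8.345 m/s.

8.35 m/s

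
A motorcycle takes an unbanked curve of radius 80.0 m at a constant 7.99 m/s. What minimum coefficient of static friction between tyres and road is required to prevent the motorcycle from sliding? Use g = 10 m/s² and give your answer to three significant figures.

Friction provides the centripetal force: μ_s m g = m v²/r, so μ_s = v²/(g r) = (7.990)²/(10.0 × 80.0) = 63.84/800.0 = 0.07980.

0.0798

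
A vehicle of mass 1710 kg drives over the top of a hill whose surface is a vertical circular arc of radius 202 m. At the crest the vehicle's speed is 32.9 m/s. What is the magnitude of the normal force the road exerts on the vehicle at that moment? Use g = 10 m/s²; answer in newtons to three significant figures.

7940 N

At the crest the centripetal acceleration points downward (toward the centre of the arc), so mg − N = mv²/r.
N = m(g − v²/r) = 1710 × (10.0 − (32.9)²/202) = 1710 × (10.0 − 5.358) = 1710 × 4.642 = 7937 N.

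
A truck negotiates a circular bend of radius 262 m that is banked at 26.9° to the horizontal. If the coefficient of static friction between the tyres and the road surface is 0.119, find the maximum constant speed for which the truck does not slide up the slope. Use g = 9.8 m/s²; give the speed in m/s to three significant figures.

At the maximum speed, friction acts down the slope at its limiting value f = μN. Radially (horizontal, toward centre): N sinθ + μN cosθ = mv²/r. Vertically: N cosθ − μN sinθ = mg.
Dividing: v² = r g (sinθ + μcosθ)/(cosθ − μsinθ).
sinθ + μcosθ = 0.4524 + 0.119×0.8918 = 0.5586; cosθ − μsinθ = 0.8918 − 0.119×0.4524 = 0.8380.
v² = 262 × 9.8 × 0.5586/0.8380 = 1711 m²/s², so v = 41.37 m/s.

41.4 m/s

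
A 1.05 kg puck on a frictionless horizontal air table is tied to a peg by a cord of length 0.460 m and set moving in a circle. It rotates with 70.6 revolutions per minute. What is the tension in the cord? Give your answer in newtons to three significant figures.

26.4 N

ω = 70.6 rev/min × 2π/60 = 7.393 rad/s, so v = ωr = 7.393 × 0.460 = 3.401 m/s.
The tension is the only horizontal force, so it supplies the full centripetal force: T = m v²/r = 1.05 × (3.401)²/0.460 = 1.05 × 11.57/0.460 = 26.40 N.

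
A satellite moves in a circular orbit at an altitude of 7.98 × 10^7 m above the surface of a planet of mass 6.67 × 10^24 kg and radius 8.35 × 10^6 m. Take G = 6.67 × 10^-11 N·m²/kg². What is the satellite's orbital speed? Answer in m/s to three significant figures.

Orbital radius r = R + h = 8.35 × 10^6 + 7.98 × 10^7 = 8.815 × 10^7 m.
Gravity supplies the centripetal force: G M m / r² = m v² / r, so v = √(GM/r).
v = √(6.67 × 10^-11 × 6.67 × 10^24 / 8.815 × 10^7) = √(5.047 × 10^6) = 2247 m/s.

2250 m/s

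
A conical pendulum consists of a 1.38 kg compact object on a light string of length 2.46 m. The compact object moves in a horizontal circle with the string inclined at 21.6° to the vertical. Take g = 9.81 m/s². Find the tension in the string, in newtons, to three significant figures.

Vertically the bob has no acceleration, so T cosθ = mg.
T = mg/cosθ = 1.38 × 9.81 / cos 21.6° = 13.54/0.9298 = 14.56 N.

14.6 N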